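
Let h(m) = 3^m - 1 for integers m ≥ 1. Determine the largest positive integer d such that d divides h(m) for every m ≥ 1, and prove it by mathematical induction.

Computing the first values: h(1) = 2 and h(2) = 8; gcd(2, 8) = 2, so d ≤ 2.
We prove 2 | 3^m - 1 for all m ≥ 1 by induction on m.
When m = 1: h(1) = 2 = 2·(1), so 2 | h(1).
Inductive step: assume the claim holds for m = p, i.e. 2 | h(p). Then
3^{p+1} − 1^{p+1} = 3·3^p − 1·1^p = 3·(3^p − 1^p) + (2)·1^p. The first term is divisible by 2 by the inductive hypothesis, and the second term (2)·1^p is divisible by 2 since 2 | 2. Hence 2 | h(p+1).
Hence, by induction on m, the claim holds for every m ≥ 1.
Therefore the largest such d is 2.

d = 2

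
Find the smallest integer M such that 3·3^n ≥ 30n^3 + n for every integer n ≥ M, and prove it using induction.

At n = 7: 6561 < 10297, so the inequality fails and M ≥ 8. We prove 3·3^n ≥ 30n^3 + n for all n ≥ 8.
For the base case n = 8: 3·3^n = 19683 and 30n^3 + n = 15368, so 19683 ≥ 15368.
Inductive step: assume the claim holds for n = p, so 3·3^p ≥ 30p^3 + p.
Then 3·3^(p + 1) = 3·(3·3^p) ≥ 3·(30p^3 + p).
Also, for p ≥ 8 we have 3·(30p^3 + p) ≥ 30(p+1)^3 + (p+1), since 3·(30p^3 + p) − (30(p+1)^3 + (p+1)) = 60p^3 - 90p^2 - 88p - 31, which is nonnegative for all p ≥ 8.
Combining, 3·3^(p + 1) ≥ 30(p+1)^3 + (p+1).
This completes the induction.
Hence the smallest such M is 8.

M = 8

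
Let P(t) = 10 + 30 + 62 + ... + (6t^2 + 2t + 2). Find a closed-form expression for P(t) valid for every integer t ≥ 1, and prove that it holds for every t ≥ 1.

P(t) = 2t(t^2 + 2t + 2)

We claim P(t) = 2t(t^2 + 2t + 2) for all t ≥ 1.
Base case (t = 1): P(1) = 10, and the closed form gives 10. They agree.
For the inductive step, assume it holds for an arbitrary r ≥ 1, so P(r) = 2r(r^2 + 2r + 2).
Then P(r+1) = P(r) + (6r^2 + 14r + 10) = (2r(r^2 + 2r + 2)) + (6r^2 + 14r + 10).
Simplifying, P(r+1) = 2(r + 1)(r^2 + 4r + 5) = 2(r+1)((r+1)^2 + 2(r+1) + 2),
which is the closed form with t = r+1.
This completes the induction.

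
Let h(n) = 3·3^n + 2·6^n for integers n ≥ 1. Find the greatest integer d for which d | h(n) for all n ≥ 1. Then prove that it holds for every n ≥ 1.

Computing the first values: h(1) = 21 and h(2) = 99; gcd(21, 99) = 3, so d ≤ 3.
We prove 3 | 3·3^n + 2·6^n for all n ≥ 1 by induction on n.
Base step (n = 1): h(1) = 21 = 3·(7), so 3 | h(1).
For the inductive step, assume it holds for an arbitrary i ≥ 1, i.e. 3 | h(i). Then
h(i+1) − 6·h(i) = (3·3^(i+1) + 2·6^(i+1)) − 6·(3·3^i + 2·6^i) = (3)·3^i·(3 − 6) = (-9)·3^i. Since 3 | h(i) by the inductive hypothesis, 3 | 6·h(i); and 3 | -9 since -9 = 3·-3. Therefore 3 | h(i+1).
This completes the induction.
Therefore the largest such d is 3.

d = 3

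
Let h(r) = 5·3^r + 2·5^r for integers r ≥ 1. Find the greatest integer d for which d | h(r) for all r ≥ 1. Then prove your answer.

Computing the first values: h(1) = 25 and h(2) = 95; gcd(25, 95) = 5, so d ≤ 5.
We prove 5 | 5·3^r + 2·5^r for all r ≥ 1 by induction on r.
Base case (r = 1): h(1) = 25 = 5·(5), so 5 | h(1).
Suppose the result is true for r = j, i.e. 5 | h(j). Then
h(j+1) − 5·h(j) = (5·3^(j+1) + 2·5^(j+1)) − 5·(5·3^j + 2·5^j) = (5)·3^j·(3 − 5) = (-10)·3^j. Since 5 | h(j) by the inductive hypothesis, 5 | 5·h(j); and 5 | -10 since -10 = 5·-2. Therefore 5 | h(j+1).
This completes the induction.
Therefore the largest such d is 5.

d = 5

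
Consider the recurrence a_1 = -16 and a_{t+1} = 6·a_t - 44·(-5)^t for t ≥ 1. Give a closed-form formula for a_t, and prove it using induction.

a_t = 4(-5)^t + 4·6^(t - 1)

Computing the first terms: a_1 = -16, a_2 = 124, a_3 = -356. This suggests a_t = 4(-5)^t + 4·6^(t - 1).
For the base case t = 1: the formula gives -16 = -16 = a_1.
Inductive step: suppose the statement holds for some p ≥ 1, so a_p = 4(-5)^p + 4·6^(p - 1).
Then a_{p+1} = 6·a_p - 44·(-5)^p = 6·(4(-5)^p + 4·6^(p - 1)) - 44·(-5)^p = 4(-5)^(p + 1) + 4·6^p = 4(-5)^(p+1) + 4·6^((p+1) - 1),
which is the claimed formula at t = p+1.
By induction, the statement is established for all t ≥ 1.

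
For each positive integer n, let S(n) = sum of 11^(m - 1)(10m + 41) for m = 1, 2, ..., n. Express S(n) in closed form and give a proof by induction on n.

S(n) = 11^n(n + 4) - 4

We claim S(n) = 11^n(n + 4) - 4 for all n ≥ 1.
Base step (n = 1): S(1) = 51, and the closed form gives 51. They agree.
Inductive step: assume the claim holds for n = m, so S(m) = 11^m(m + 4) - 4.
Then S(m+1) = S(m) + (11^m(10m + 51)) = (11^m(m + 4) - 4) + (11^m(10m + 51)).
Simplifying, S(m+1) = 11·11^m·m + 55·11^m - 4 = 11^(m+1)((m+1) + 4) - 4,
which is the closed form with n = m+1.
Hence, by induction on n, the claim holds for every n ≥ 1.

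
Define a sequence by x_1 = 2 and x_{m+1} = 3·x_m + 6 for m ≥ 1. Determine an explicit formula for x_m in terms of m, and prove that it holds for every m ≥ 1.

x_m = 5·3^(m - 1) - 3

Computing the first terms: x_1 = 2, x_2 = 12, x_3 = 42. This suggests x_m = 5·3^(m - 1) - 3.
For the base case m = 1: the formula gives 2 = 2 = x_1.
Inductive step: assume the claim holds for m = k, so x_k = 5·3^(k - 1) - 3.
Then x_{k+1} = 3·x_k + 6 = 3·(5·3^(k - 1) - 3) + 6 = 5·3^k - 3 = 5·3^((k+1) - 1) - 3,
which is the claimed formula at m = k+1.
Hence, by induction on m, the claim holds for every m ≥ 1.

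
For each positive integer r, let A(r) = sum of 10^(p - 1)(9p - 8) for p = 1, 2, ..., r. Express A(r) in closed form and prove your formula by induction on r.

We claim A(r) = 10^r(r - 1) + 1 for all r ≥ 1.
Base step (r = 1): A(1) = 1, and the closed form gives 1. They agree.
Inductive step: assume the claim holds for r = p, so A(p) = 10^p(p - 1) + 1.
Then A(p+1) = A(p) + (10^p(9p + 1)) = (10^p(p - 1) + 1) + (10^p(9p + 1)).
Simplifying, A(p+1) = 10^(p + 1)p + 1 = 10^(p+1)((p+1) - 1) + 1,
which is the closed form with r = p+1.
By the principle of mathematical induction, the result holds for all r ≥ 1.

A(r) = 10^r(r - 1) + 1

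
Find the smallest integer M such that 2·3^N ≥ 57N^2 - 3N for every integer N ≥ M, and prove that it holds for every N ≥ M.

At N = 6: 1458 < 2034, so the inequality fails and M ≥ 7. We prove 2·3^N ≥ 57N^2 - 3N for all N ≥ 7.
Base case (N = 7): 2·3^N = 4374 and 57N^2 - 3N = 2772, so 4374 ≥ 2772.
Suppose the result is true for N = p, so 2·3^p ≥ 57p^2 - 3p.
Then 2·3^(p + 1) = 3·(2·3^p) ≥ 3·(57p^2 - 3p).
Also, for p ≥ 7 we have 3·(57p^2 - 3p) ≥ 57(p+1)^2 - 3(p+1), since 3·(57p^2 - 3p) − (57(p+1)^2 - 3(p+1)) = 114p^2 - 120p - 54, which is nonnegative for all p ≥ 7.
Combining, 2·3^(p + 1) ≥ 57(p+1)^2 - 3(p+1).
By induction, the statement is established for all N ≥ 7.
Hence the smallest such M is 7.

M = 7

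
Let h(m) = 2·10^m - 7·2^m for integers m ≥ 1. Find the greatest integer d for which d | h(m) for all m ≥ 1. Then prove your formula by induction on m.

Computing the first values: h(1) = 6 and h(2) = 172; gcd(6, 172) = 2, so d ≤ 2.
We prove 2 | 2·10^m - 7·2^m for all m ≥ 1 by induction on m.
When m = 1: h(1) = 6 = 2·(3), so 2 | h(1).
Inductive step: suppose the statement holds for some p ≥ 1, i.e. 2 | h(p). Then
h(p+1) − 10·h(p) = (2·10^(p+1) - 7·2^(p+1)) − 10·(2·10^p - 7·2^p) = (-7)·2^p·(2 − 10) = (56)·2^p. Since 2 | h(p) by the inductive hypothesis, 2 | 10·h(p); and 2 | 56 since 56 = 2·28. Therefore 2 | h(p+1).
Hence, by induction on m, the claim holds for every m ≥ 1.
Therefore the largest such d is 2.

d = 2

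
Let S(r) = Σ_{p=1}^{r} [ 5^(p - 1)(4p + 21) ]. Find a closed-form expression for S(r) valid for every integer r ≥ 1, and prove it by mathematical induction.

S(r) = 5^r(r + 5) - 5

We claim S(r) = 5^r(r + 5) - 5 for all r ≥ 1.
Base case (r = 1): S(1) = 25, and the closed form gives 25. They agree.
For the inductive step, assume it holds for an arbitrary p ≥ 1, so S(p) = 5^p(p + 5) - 5.
Then S(p+1) = S(p) + (5^p(4p + 25)) = (5^p(p + 5) - 5) + (5^p(4p + 25)).
Simplifying, S(p+1) = 5·5^p·p + 30·5^p - 5 = 5^(p+1)((p+1) + 5) - 5,
which is the closed form with r = p+1.
This completes the induction.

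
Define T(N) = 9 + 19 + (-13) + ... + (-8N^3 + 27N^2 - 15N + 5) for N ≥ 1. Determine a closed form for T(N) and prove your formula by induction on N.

T(N) = -N(2N^3 - 5N^2 - 4N - 2)

We claim T(N) = -N(2N^3 - 5N^2 - 4N - 2) for all N ≥ 1.
Base case (N = 1): T(1) = 9, and the closed form gives 9. They agree.
For the inductive step, assume it holds for an arbitrary k ≥ 1, so T(k) = k(-2k^3 + 5k^2 + 4k + 2).
Then T(k+1) = T(k) + (-8k^3 + 3k^2 + 15k + 9) = (k(-2k^3 + 5k^2 + 4k + 2)) + (-8k^3 + 3k^2 + 15k + 9).
Simplifying, T(k+1) = -(k + 1)(2k^3 + k^2 - 8k - 9) = -(k+1)(2(k+1)^3 - 5(k+1)^2 - 4(k+1) - 2),
which is the closed form with N = k+1.
Hence, by induction on N, the claim holds for every N ≥ 1.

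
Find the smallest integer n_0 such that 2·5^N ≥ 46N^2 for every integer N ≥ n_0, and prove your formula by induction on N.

n_0 = 4

At N = 3: 250 < 414, so the inequality fails and n_0 ≥ 4. We prove 2·5^N ≥ 46N^2 for all N ≥ 4.
Base case (N = 4): 2·5^N = 1250 and 46N^2 = 736, so 1250 ≥ 736.
Suppose the result is true for N = j, so 2·5^j ≥ 46j^2.
Then 2·5^(j + 1) = 5·(2·5^j) ≥ 5·(46j^2).
Also, for j ≥ 4 we have 5·(46j^2) ≥ 46(j+1)^2, since 5 ≥ (1 + 1/j)^2 for all j ≥ 4.
Combining, 2·5^(j + 1) ≥ 46(j+1)^2.
By induction, the statement is established for all N ≥ 4.
Hence the smallest such n_0 is 4.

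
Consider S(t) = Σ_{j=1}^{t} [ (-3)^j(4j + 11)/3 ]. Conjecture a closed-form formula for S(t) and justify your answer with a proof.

We claim S(t) = (-3)^t(t + 3) - 3 for all t ≥ 1.
Base step (t = 1): S(1) = -15, and the closed form gives -15. They agree.
For the inductive step, assume it holds for an arbitrary j ≥ 1, so S(j) = (-3)^j(j + 3) - 3.
Then S(j+1) = S(j) + ((-3)^j(-4j - 15)) = ((-3)^j(j + 3) - 3) + ((-3)^j(-4j - 15)).
Simplifying, S(j+1) = -3(-3)^j·j - 12(-3)^j - 3 = (-3)^(j+1)((j+1) + 3) - 3,
which is the closed form with t = j+1.
By induction, the statement is established for all t ≥ 1.

S(t) = (-3)^t(t + 3) - 3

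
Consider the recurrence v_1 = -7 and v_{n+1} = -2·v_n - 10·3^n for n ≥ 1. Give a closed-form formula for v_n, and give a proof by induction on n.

Computing the first terms: v_1 = -7, v_2 = -16, v_3 = -58. This suggests v_n = -(-2)^(n - 1) - 2·3^n.
Base case (n = 1): the formula gives -7 = -7 = v_1.
Inductive step: assume the claim holds for n = k, so v_k = -(-2)^(k - 1) - 2·3^k.
Then v_{k+1} = -2·v_k - 10·3^k = -2·(-(-2)^(k - 1) - 2·3^k) - 10·3^k = -(-2)^k - 2·3^(k + 1) = -(-2)^((k+1) - 1) - 2·3^(k+1),
which is the claimed formula at n = k+1.
Hence, by induction on n, the claim holds for every n ≥ 1.

v_n = -(-2)^(n - 1) - 2·3^n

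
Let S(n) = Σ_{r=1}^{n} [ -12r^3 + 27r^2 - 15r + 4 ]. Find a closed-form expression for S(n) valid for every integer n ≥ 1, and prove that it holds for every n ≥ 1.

We claim S(n) = -n(3n^3 - 3n^2 - 3n - 1) for all n ≥ 1.
Base case (n = 1): S(1) = 4, and the closed form gives 4. They agree.
Suppose the result is true for n = r, so S(r) = r(-3r^3 + 3r^2 + 3r + 1).
Then S(r+1) = S(r) + (-12r^3 - 9r^2 + 3r + 4) = (r(-3r^3 + 3r^2 + 3r + 1)) + (-12r^3 - 9r^2 + 3r + 4).
Simplifying, S(r+1) = -(r + 1)(3r^3 + 6r^2 - 4) = -(r+1)(3(r+1)^3 - 3(r+1)^2 - 3(r+1) - 1),
which is the closed form with n = r+1.
This completes the induction.

S(n) = -n(3n^3 - 3n^2 - 3n - 1)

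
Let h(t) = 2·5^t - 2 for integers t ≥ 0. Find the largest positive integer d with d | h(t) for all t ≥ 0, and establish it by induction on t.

Computing the first values: h(0) = 0 and h(1) = 8; gcd(0, 8) = 8, so d ≤ 8.
We prove 8 | 2·5^t - 2 for all t ≥ 0 by induction on t.
When t = 0: h(0) = 0 = 8·(0), so 8 | h(0).
Inductive step: assume the claim holds for t = k, i.e. 8 | h(k). Then
h(k+1) = 2·5^(k+1) - 2 = 5·(2·5^k - 2) + 8 = 5·h(k) + 8. The first term is divisible by 8 by the inductive hypothesis, and 8 is divisible by 8. Hence 8 | h(k+1).
By induction, the statement is established for all t ≥ 0.
Therefore the largest such d is 8.

d = 8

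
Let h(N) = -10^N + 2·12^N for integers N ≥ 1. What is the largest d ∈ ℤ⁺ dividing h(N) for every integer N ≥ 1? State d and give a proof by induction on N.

d = 2

Computing the first values: h(1) = 14 and h(2) = 188; gcd(14, 188) = 2, so d ≤ 2.
We prove 2 | -10^N + 2·12^N for all N ≥ 1 by induction on N.
When N = 1: h(1) = 14 = 2·(7), so 2 | h(1).
Inductive step: assume the claim holds for N = r, i.e. 2 | h(r). Then
h(r+1) − 12·h(r) = (-10^(r+1) + 2·12^(r+1)) − 12·(-10^r + 2·12^r) = (-1)·10^r·(10 − 12) = (2)·10^r. Since 2 | h(r) by the inductive hypothesis, 2 | 12·h(r); and 2 | 2 since 2 = 2·1. Therefore 2 | h(r+1).
This completes the induction.
Therefore the largest such d is 2.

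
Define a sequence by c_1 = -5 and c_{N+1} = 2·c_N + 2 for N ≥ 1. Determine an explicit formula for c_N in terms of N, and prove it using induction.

Computing the first terms: c_1 = -5, c_2 = -8, c_3 = -14. This suggests c_N = -3·2^(N - 1) - 2.
Base case (N = 1): the formula gives -5 = -5 = c_1.
Inductive step: assume the claim holds for N = j, so c_j = -3·2^(j - 1) - 2.
Then c_{j+1} = 2·c_j + 2 = 2·(-3·2^(j - 1) - 2) + 2 = -3·2^j - 2 = -3·2^((j+1) - 1) - 2,
which is the claimed formula at N = j+1.
By induction, the statement is established for all N ≥ 1.

c_N = -3·2^(N - 1) - 2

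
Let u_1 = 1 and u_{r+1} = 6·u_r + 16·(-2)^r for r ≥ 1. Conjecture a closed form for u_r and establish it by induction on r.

Computing the first terms: u_1 = 1, u_2 = -26, u_3 = -92. This suggests u_r = (-2)^(r + 1) - 3·6^(r - 1).
Base case (r = 1): the formula gives 1 = 1 = u_1.
For the inductive step, assume it holds for an arbitrary p ≥ 1, so u_p = (-2)^(p + 1) - 3·6^(p - 1).
Then u_{p+1} = 6·u_p + 16·(-2)^p = 6·((-2)^(p + 1) - 3·6^(p - 1)) + 16·(-2)^p = (-2)^(p + 2) - 3·6^p = (-2)^((p+1) + 1) - 3·6^((p+1) - 1),
which is the claimed formula at r = p+1.
By the principle of mathematical induction, the result holds for all r ≥ 1.

u_r = (-2)^(r + 1) - 3·6^(r - 1)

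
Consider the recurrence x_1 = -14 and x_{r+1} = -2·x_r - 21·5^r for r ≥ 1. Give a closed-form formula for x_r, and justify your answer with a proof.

x_r = (-2)^(r - 1) - 3·5^r

Computing the first terms: x_1 = -14, x_2 = -77, x_3 = -371. This suggests x_r = (-2)^(r - 1) - 3·5^r.
Base step (r = 1): the formula gives -14 = -14 = x_1.
Inductive step: suppose the statement holds for some p ≥ 1, so x_p = (-2)^(p - 1) - 3·5^p.
Then x_{p+1} = -2·x_p - 21·5^p = -2·((-2)^(p - 1) - 3·5^p) - 21·5^p = (-2)^p - 3·5^(p + 1) = (-2)^((p+1) - 1) - 3·5^(p+1),
which is the claimed formula at r = p+1.
Hence, by induction on r, the claim holds for every r ≥ 1.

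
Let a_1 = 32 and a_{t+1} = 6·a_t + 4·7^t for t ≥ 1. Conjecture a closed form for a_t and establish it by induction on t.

a_t = 4·6^(t - 1) + 4·7^t

Computing the first terms: a_1 = 32, a_2 = 220, a_3 = 1516. This suggests a_t = 4·6^(t - 1) + 4·7^t.
When t = 1: the formula gives 32 = 32 = a_1.
For the inductive step, assume it holds for an arbitrary k ≥ 1, so a_k = 4·6^(k - 1) + 4·7^k.
Then a_{k+1} = 6·a_k + 4·7^k = 6·(4·6^(k - 1) + 4·7^k) + 4·7^k = 4·6^k + 4·7^(k + 1) = 4·6^((k+1) - 1) + 4·7^(k+1),
which is the claimed formula at t = k+1.
Hence, by induction on t, the claim holds for every t ≥ 1.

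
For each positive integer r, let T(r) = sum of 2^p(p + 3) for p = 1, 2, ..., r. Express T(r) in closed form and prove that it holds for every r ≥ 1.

We claim T(r) = 2·2^r(r + 2) - 4 for all r ≥ 1.
For the base case r = 1: T(1) = 8, and the closed form gives 8. They agree.
Inductive step: suppose the statement holds for some p ≥ 1, so T(p) = 2·2^p(p + 2) - 4.
Then T(p+1) = T(p) + (2^(p + 1)(p + 4)) = (2·2^p(p + 2) - 4) + (2^(p + 1)(p + 4)).
Simplifying, T(p+1) = 4·2^p·p + 12·2^p - 4 = 2·2^(p+1)((p+1) + 2) - 4,
which is the closed form with r = p+1.
This completes the induction.

T(r) = 2·2^r(r + 2) - 4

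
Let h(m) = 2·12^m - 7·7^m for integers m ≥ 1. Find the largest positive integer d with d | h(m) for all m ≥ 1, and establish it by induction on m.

d = 5

Computing the first values: h(1) = -25 and h(2) = -55; gcd(-25, -55) = 5, so d ≤ 5.
We prove 5 | 2·12^m - 7·7^m for all m ≥ 1 by induction on m.
For the base case m = 1: h(1) = -25 = 5·(-5), so 5 | h(1).
Inductive step: suppose the statement holds for some p ≥ 1, i.e. 5 | h(p). Then
h(p+1) − 12·h(p) = (2·12^(p+1) - 7·7^(p+1)) − 12·(2·12^p - 7·7^p) = (-7)·7^p·(7 − 12) = (35)·7^p. Since 5 | h(p) by the inductive hypothesis, 5 | 12·h(p); and 5 | 35 since 35 = 5·7. Therefore 5 | h(p+1).
By induction, the statement is established for all m ≥ 1.
Therefore the largest such d is 5.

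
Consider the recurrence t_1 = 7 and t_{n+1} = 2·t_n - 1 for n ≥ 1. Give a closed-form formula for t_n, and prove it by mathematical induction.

t_n = 3·2^n + 1

Computing the first terms: t_1 = 7, t_2 = 13, t_3 = 25. This suggests t_n = 3·2^n + 1.
When n = 1: the formula gives 7 = 7 = t_1.
Inductive step: suppose the statement holds for some i ≥ 1, so t_i = 3·2^i + 1.
Then t_{i+1} = 2·t_i - 1 = 2·(3·2^i + 1) - 1 = 3·2^(i + 1) + 1,
which is the claimed formula at n = i+1.
By the principle of mathematical induction, the result holds for all n ≥ 1.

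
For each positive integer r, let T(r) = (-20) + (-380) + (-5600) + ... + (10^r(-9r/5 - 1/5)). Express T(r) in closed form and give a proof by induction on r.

T(r) = -2·10^r·r

We claim T(r) = -2·10^r·r for all r ≥ 1.
Base step (r = 1): T(1) = -20, and the closed form gives -20. They agree.
Inductive step: assume the claim holds for r = i, so T(i) = -2·10^i·i.
Then T(i+1) = T(i) + (10^i(-18i - 20)) = (-2·10^i·i) + (10^i(-18i - 20)).
Simplifying, T(i+1) = 20·10^i(-i - 1) = -2·10^(i+1)·(i+1),
which is the closed form with r = i+1.
By the principle of mathematical induction, the result holds for all r ≥ 1.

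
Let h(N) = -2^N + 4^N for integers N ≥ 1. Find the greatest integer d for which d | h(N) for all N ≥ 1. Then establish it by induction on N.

Computing the first values: h(1) = 2 and h(2) = 12; gcd(2, 12) = 2, so d ≤ 2.
We prove 2 | -2^N + 4^N for all N ≥ 1 by induction on N.
Base step (N = 1): h(1) = 2 = 2·(1), so 2 | h(1).
For the inductive step, assume it holds for an arbitrary p ≥ 1, i.e. 2 | h(p). Then
4^{p+1} − 2^{p+1} = 4·4^p − 2·2^p = 4·(4^p − 2^p) + (2)·2^p. The first term is divisible by 2 by the inductive hypothesis, and the second term (2)·2^p is divisible by 2 since 2 | 2. Hence 2 | h(p+1).
This completes the induction.
Therefore the largest such d is 2.

d = 2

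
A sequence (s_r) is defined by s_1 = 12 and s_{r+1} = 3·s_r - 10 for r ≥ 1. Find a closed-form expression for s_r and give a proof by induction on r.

Computing the first terms: s_1 = 12, s_2 = 26, s_3 = 68. This suggests s_r = 7·3^(r - 1) + 5.
When r = 1: the formula gives 12 = 12 = s_1.
Inductive step: assume the claim holds for r = p, so s_p = 7·3^(p - 1) + 5.
Then s_{p+1} = 3·s_p - 10 = 3·(7·3^(p - 1) + 5) - 10 = 7·3^p + 5 = 7·3^((p+1) - 1) + 5,
which is the claimed formula at r = p+1.
By induction, the statement is established for all r ≥ 1.

s_r = 7·3^(r - 1) + 5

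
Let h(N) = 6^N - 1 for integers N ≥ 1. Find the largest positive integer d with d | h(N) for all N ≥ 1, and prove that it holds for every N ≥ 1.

d = 5

Computing the first values: h(1) = 5 and h(2) = 35; gcd(5, 35) = 5, so d ≤ 5.
We prove 5 | 6^N - 1 for all N ≥ 1 by induction on N.
When N = 1: h(1) = 5 = 5·(1), so 5 | h(1).
Suppose the result is true for N = i, i.e. 5 | h(i). Then
6^{i+1} − 1^{i+1} = 6·6^i − 1·1^i = 6·(6^i − 1^i) + (5)·1^i. The first term is divisible by 5 by the inductive hypothesis, and the second term (5)·1^i is divisible by 5 since 5 | 5. Hence 5 | h(i+1).
This completes the induction.
Therefore the largest such d is 5.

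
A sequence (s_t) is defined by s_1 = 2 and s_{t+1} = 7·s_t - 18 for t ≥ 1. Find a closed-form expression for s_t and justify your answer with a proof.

s_t = -7^(t - 1) + 3

Computing the first terms: s_1 = 2, s_2 = -4, s_3 = -46. This suggests s_t = -7^(t - 1) + 3.
For the base case t = 1: the formula gives 2 = 2 = s_1.
Suppose the result is true for t = m, so s_m = -7^(m - 1) + 3.
Then s_{m+1} = 7·s_m - 18 = 7·(-7^(m - 1) + 3) - 18 = -7^m + 3 = -7^((m+1) - 1) + 3,
which is the claimed formula at t = m+1.
Hence, by induction on t, the claim holds for every t ≥ 1.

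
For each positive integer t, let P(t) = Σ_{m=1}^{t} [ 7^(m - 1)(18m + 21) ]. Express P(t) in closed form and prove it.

P(t) = 3·7^t(t + 1) - 3

We claim P(t) = 3·7^t(t + 1) - 3 for all t ≥ 1.
For the base case t = 1: P(1) = 39, and the closed form gives 39. They agree.
For the inductive step, assume it holds for an arbitrary m ≥ 1, so P(m) = 3·7^m(m + 1) - 3.
Then P(m+1) = P(m) + (7^m(18m + 39)) = (3·7^m(m + 1) - 3) + (7^m(18m + 39)).
Simplifying, P(m+1) = 21·7^m·m + 42·7^m - 3 = 3·7^(m+1)((m+1) + 1) - 3,
which is the closed form with t = m+1.
Hence, by induction on t, the claim holds for every t ≥ 1.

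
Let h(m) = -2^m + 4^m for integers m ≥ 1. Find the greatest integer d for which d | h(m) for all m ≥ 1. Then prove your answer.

Computing the first values: h(1) = 2 and h(2) = 12; gcd(2, 12) = 2, so d ≤ 2.
We prove 2 | -2^m + 4^m for all m ≥ 1 by induction on m.
Base case (m = 1): h(1) = 2 = 2·(1), so 2 | h(1).
Inductive step: assume the claim holds for m = k, i.e. 2 | h(k). Then
4^{k+1} − 2^{k+1} = 4·4^k − 2·2^k = 4·(4^k − 2^k) + (2)·2^k. The first term is divisible by 2 by the inductive hypothesis, and the second term (2)·2^k is divisible by 2 since 2 | 2. Hence 2 | h(k+1).
By induction, the statement is established for all m ≥ 1.
Therefore the largest such d is 2.

d = 2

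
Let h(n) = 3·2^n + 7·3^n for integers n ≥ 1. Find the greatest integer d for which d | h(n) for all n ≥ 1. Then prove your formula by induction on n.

Computing the first values: h(1) = 27 and h(2) = 75; gcd(27, 75) = 3, so d ≤ 3.
We prove 3 | 3·2^n + 7·3^n for all n ≥ 1 by induction on n.
Base step (n = 1): h(1) = 27 = 3·(9), so 3 | h(1).
Inductive step: assume the claim holds for n = k, i.e. 3 | h(k). Then
h(k+1) − 3·h(k) = (3·2^(k+1) + 7·3^(k+1)) − 3·(3·2^k + 7·3^k) = (3)·2^k·(2 − 3) = (-3)·2^k. Since 3 | h(k) by the inductive hypothesis, 3 | 3·h(k); and 3 | -3 since -3 = 3·-1. Therefore 3 | h(k+1).
This completes the induction.
Therefore the largest such d is 3.

d = 3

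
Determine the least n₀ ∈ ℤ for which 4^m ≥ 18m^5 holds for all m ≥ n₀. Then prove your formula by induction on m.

At m = 10: 1048576 < 1800000, so the inequality fails and n₀ ≥ 11. We prove 4^m ≥ 18m^5 for all m ≥ 11.
Base step (m = 11): 4^m = 4194304 and 18m^5 = 2898918, so 4194304 ≥ 2898918.
For the inductive step, assume it holds for an arbitrary i ≥ 11, so 4^i ≥ 18i^5.
Then 4^(i + 1) = 4·(4^i) ≥ 4·(18i^5).
Also, for i ≥ 11 we have 4·(18i^5) ≥ 18(i+1)^5, since 4 ≥ (1 + 1/i)^5 for all i ≥ 11.
Combining, 4^(i + 1) ≥ 18(i+1)^5.
This completes the induction.
Hence the smallest such n₀ is 11.

n₀ = 11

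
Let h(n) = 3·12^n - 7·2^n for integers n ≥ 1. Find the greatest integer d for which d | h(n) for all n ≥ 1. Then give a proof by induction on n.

Computing the first values: h(1) = 22 and h(2) = 404; gcd(22, 404) = 2, so d ≤ 2.
We prove 2 | 3·12^n - 7·2^n for all n ≥ 1 by induction on n.
When n = 1: h(1) = 22 = 2·(11), so 2 | h(1).
For the inductive step, assume it holds for an arbitrary j ≥ 1, i.e. 2 | h(j). Then
h(j+1) − 12·h(j) = (3·12^(j+1) - 7·2^(j+1)) − 12·(3·12^j - 7·2^j) = (-7)·2^j·(2 − 12) = (70)·2^j. Since 2 | h(j) by the inductive hypothesis, 2 | 12·h(j); and 2 | 70 since 70 = 2·35. Therefore 2 | h(j+1).
By induction, the statement is established for all n ≥ 1.
Therefore the largest such d is 2.

d = 2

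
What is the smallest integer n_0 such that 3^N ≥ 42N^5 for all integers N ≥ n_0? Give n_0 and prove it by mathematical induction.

n_0 = 17

At N = 16: 43046721 < 44040192, so the inequality fails and n_0 ≥ 17. We prove 3^N ≥ 42N^5 for all N ≥ 17.
When N = 17: 3^N = 129140163 and 42N^5 = 59633994, so 129140163 ≥ 59633994.
Inductive step: suppose the statement holds for some m ≥ 17, so 3^m ≥ 42m^5.
Then 3^(m + 1) = 3·(3^m) ≥ 3·(42m^5).
Also, for m ≥ 17 we have 3·(42m^5) ≥ 42(m+1)^5, since 3 ≥ (1 + 1/m)^5 for all m ≥ 17.
Combining, 3^(m + 1) ≥ 42(m+1)^5.
By induction, the statement is established for all N ≥ 17.
Hence the smallest such n_0 is 17.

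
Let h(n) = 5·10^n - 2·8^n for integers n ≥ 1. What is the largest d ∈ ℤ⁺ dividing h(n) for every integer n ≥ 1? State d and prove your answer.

Computing the first values: h(1) = 34 and h(2) = 372; gcd(34, 372) = 2, so d ≤ 2.
We prove 2 | 5·10^n - 2·8^n for all n ≥ 1 by induction on n.
Base step (n = 1): h(1) = 34 = 2·(17), so 2 | h(1).
Suppose the result is true for n = r, i.e. 2 | h(r). Then
h(r+1) − 10·h(r) = (5·10^(r+1) - 2·8^(r+1)) − 10·(5·10^r - 2·8^r) = (-2)·8^r·(8 − 10) = (4)·8^r. Since 2 | h(r) by the inductive hypothesis, 2 | 10·h(r); and 2 | 4 since 4 = 2·2. Therefore 2 | h(r+1).
By the principle of mathematical induction, the result holds for all n ≥ 1.
Therefore the largest such d is 2.

d = 2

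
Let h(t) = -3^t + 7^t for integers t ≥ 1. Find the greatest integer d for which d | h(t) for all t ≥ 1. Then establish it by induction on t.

Computing the first values: h(1) = 4 and h(2) = 40; gcd(4, 40) = 4, so d ≤ 4.
We prove 4 | -3^t + 7^t for all t ≥ 1 by induction on t.
For the base case t = 1: h(1) = 4 = 4·(1), so 4 | h(1).
Inductive step: suppose the statement holds for some r ≥ 1, i.e. 4 | h(r). Then
7^{r+1} − 3^{r+1} = 7·7^r − 3·3^r = 7·(7^r − 3^r) + (4)·3^r. The first term is divisible by 4 by the inductive hypothesis, and the second term (4)·3^r is divisible by 4 since 4 | 4. Hence 4 | h(r+1).
By the principle of mathematical induction, the result holds for all t ≥ 1.
Therefore the largest such d is 4.

d = 4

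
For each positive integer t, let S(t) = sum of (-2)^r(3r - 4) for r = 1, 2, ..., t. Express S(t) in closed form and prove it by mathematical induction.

S(t) = 2(-2)^t(t - 1) + 2

We claim S(t) = 2(-2)^t(t - 1) + 2 for all t ≥ 1.
When t = 1: S(1) = 2, and the closed form gives 2. They agree.
Inductive step: suppose the statement holds for some r ≥ 1, so S(r) = 2(-2)^r(r - 1) + 2.
Then S(r+1) = S(r) + ((-2)^(r + 1)(3r - 1)) = (2(-2)^r(r - 1) + 2) + ((-2)^(r + 1)(3r - 1)).
Simplifying, S(r+1) = -4(-2)^r·r + 2 = 2(-2)^(r+1)((r+1) - 1) + 2,
which is the closed form with t = r+1.
This completes the induction.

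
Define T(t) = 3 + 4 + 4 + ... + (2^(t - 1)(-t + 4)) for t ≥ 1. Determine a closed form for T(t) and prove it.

T(t) = 2^t(-t + 5) - 5

We claim T(t) = 2^t(-t + 5) - 5 for all t ≥ 1.
When t = 1: T(1) = 3, and the closed form gives 3. They agree.
Inductive step: suppose the statement holds for some r ≥ 1, so T(r) = 2^r(-r + 5) - 5.
Then T(r+1) = T(r) + (2^r(-r + 3)) = (2^r(-r + 5) - 5) + (2^r(-r + 3)).
Simplifying, T(r+1) = -2^(r + 1)r + 2^(r + 3) - 5 = 2^(r+1)(-(r+1) + 5) - 5,
which is the closed form with t = r+1.
By induction, the statement is established for all t ≥ 1.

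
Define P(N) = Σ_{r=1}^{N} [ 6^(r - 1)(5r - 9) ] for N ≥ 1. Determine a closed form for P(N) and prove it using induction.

We claim P(N) = 6^N(N - 2) + 2 for all N ≥ 1.
Base case (N = 1): P(1) = -4, and the closed form gives -4. They agree.
Suppose the result is true for N = r, so P(r) = 6^r(r - 2) + 2.
Then P(r+1) = P(r) + (6^r(5r - 4)) = (6^r(r - 2) + 2) + (6^r(5r - 4)).
Simplifying, P(r+1) = 6·6^r·r - 6·6^r + 2 = 6^(r+1)((r+1) - 2) + 2,
which is the closed form with N = r+1.
By the principle of mathematical induction, the result holds for all N ≥ 1.

P(N) = 6^N(N - 2) + 2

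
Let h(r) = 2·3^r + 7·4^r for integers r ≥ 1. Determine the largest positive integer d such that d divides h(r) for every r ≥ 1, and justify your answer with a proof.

Computing the first values: h(1) = 34 and h(2) = 130; gcd(34, 130) = 2, so d ≤ 2.
We prove 2 | 2·3^r + 7·4^r for all r ≥ 1 by induction on r.
Base step (r = 1): h(1) = 34 = 2·(17), so 2 | h(1).
Inductive step: suppose the statement holds for some k ≥ 1, i.e. 2 | h(k). Then
h(k+1) − 4·h(k) = (2·3^(k+1) + 7·4^(k+1)) − 4·(2·3^k + 7·4^k) = (2)·3^k·(3 − 4) = (-2)·3^k. Since 2 | h(k) by the inductive hypothesis, 2 | 4·h(k); and 2 | -2 since -2 = 2·-1. Therefore 2 | h(k+1).
By induction, the statement is established for all r ≥ 1.
Therefore the largest such d is 2.

d = 2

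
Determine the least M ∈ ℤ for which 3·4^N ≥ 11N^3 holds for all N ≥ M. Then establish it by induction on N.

At N = 3: 192 < 297, so the inequality fails and M ≥ 4. We prove 3·4^N ≥ 11N^3 for all N ≥ 4.
When N = 4: 3·4^N = 768 and 11N^3 = 704, so 768 ≥ 704.
For the inductive step, assume it holds for an arbitrary i ≥ 4, so 3·4^i ≥ 11i^3.
Then 3·4^(i + 1) = 4·(3·4^i) ≥ 4·(11i^3).
Also, for i ≥ 4 we have 4·(11i^3) ≥ 11(i+1)^3, since 4 ≥ (1 + 1/i)^3 for all i ≥ 4.
Combining, 3·4^(i + 1) ≥ 11(i+1)^3.
By the principle of mathematical induction, the result holds for all N ≥ 4.
Hence the smallest such M is 4.

M = 4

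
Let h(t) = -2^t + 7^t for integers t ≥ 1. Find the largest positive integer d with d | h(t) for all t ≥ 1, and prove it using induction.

Computing the first values: h(1) = 5 and h(2) = 45; gcd(5, 45) = 5, so d ≤ 5.
We prove 5 | -2^t + 7^t for all t ≥ 1 by induction on t.
Base step (t = 1): h(1) = 5 = 5·(1), so 5 | h(1).
Suppose the result is true for t = r, i.e. 5 | h(r). Then
7^{r+1} − 2^{r+1} = 7·7^r − 2·2^r = 7·(7^r − 2^r) + (5)·2^r. The first term is divisible by 5 by the inductive hypothesis, and the second term (5)·2^r is divisible by 5 since 5 | 5. Hence 5 | h(r+1).
By the principle of mathematical induction, the result holds for all t ≥ 1.
Therefore the largest such d is 5.

d = 5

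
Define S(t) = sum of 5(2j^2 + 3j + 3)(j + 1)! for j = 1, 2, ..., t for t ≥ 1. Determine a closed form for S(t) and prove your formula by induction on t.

S(t) = (10t + 5)(t + 2)! - 10

We claim S(t) = (10t + 5)(t + 2)! - 10 for all t ≥ 1.
Base step (t = 1): S(1) = 80, and the closed form gives 80. They agree.
Suppose the result is true for t = j, so S(j) = (10j + 5)(j + 2)! - 10.
Then S(j+1) = S(j) + (5(2j^2 + 7j + 8)(j + 2)!) = ((10j + 5)(j + 2)! - 10) + (5(2j^2 + 7j + 8)(j + 2)!).
Simplifying, S(j+1) = (10(j+1) + 5)((j+1) + 2)! - 10,
which is the closed form with t = j+1.
By induction, the statement is established for all t ≥ 1.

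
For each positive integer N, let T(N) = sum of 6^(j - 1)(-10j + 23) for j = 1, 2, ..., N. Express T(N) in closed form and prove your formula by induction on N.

We claim T(N) = 6^N(-2N + 5) - 5 for all N ≥ 1.
When N = 1: T(1) = 13, and the closed form gives 13. They agree.
Inductive step: suppose the statement holds for some j ≥ 1, so T(j) = 6^j(-2j + 5) - 5.
Then T(j+1) = T(j) + (6^j(-10j + 13)) = (6^j(-2j + 5) - 5) + (6^j(-10j + 13)).
Simplifying, T(j+1) = -12·6^j·j + 18·6^j - 5 = 6^(j+1)(-2(j+1) + 5) - 5,
which is the closed form with N = j+1.
Hence, by induction on N, the claim holds for every N ≥ 1.

T(N) = 6^N(-2N + 5) - 5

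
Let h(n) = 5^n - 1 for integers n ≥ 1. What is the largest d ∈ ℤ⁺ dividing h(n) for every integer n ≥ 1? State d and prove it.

Computing the first values: h(1) = 4 and h(2) = 24; gcd(4, 24) = 4, so d ≤ 4.
We prove 4 | 5^n - 1 for all n ≥ 1 by induction on n.
Base case (n = 1): h(1) = 4 = 4·(1), so 4 | h(1).
For the inductive step, assume it holds for an arbitrary p ≥ 1, i.e. 4 | h(p). Then
5^{p+1} − 1^{p+1} = 5·5^p − 1·1^p = 5·(5^p − 1^p) + (4)·1^p. The first term is divisible by 4 by the inductive hypothesis, and the second term (4)·1^p is divisible by 4 since 4 | 4. Hence 4 | h(p+1).
Hence, by induction on n, the claim holds for every n ≥ 1.
Therefore the largest such d is 4.

d = 4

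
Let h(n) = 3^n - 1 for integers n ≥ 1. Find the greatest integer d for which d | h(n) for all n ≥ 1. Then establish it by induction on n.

Computing the first values: h(1) = 2 and h(2) = 8; gcd(2, 8) = 2, so d ≤ 2.
We prove 2 | 3^n - 1 for all n ≥ 1 by induction on n.
When n = 1: h(1) = 2 = 2·(1), so 2 | h(1).
Inductive step: suppose the statement holds for some k ≥ 1, i.e. 2 | h(k). Then
3^{k+1} − 1^{k+1} = 3·3^k − 1·1^k = 3·(3^k − 1^k) + (2)·1^k. The first term is divisible by 2 by the inductive hypothesis, and the second term (2)·1^k is divisible by 2 since 2 | 2. Hence 2 | h(k+1).
Hence, by induction on n, the claim holds for every n ≥ 1.
Therefore the largest such d is 2.

d = 2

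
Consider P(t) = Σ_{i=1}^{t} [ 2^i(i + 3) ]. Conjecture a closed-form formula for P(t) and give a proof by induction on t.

We claim P(t) = 2·2^t(t + 2) - 4 for all t ≥ 1.
Base case (t = 1): P(1) = 8, and the closed form gives 8. They agree.
For the inductive step, assume it holds for an arbitrary i ≥ 1, so P(i) = 2·2^i(i + 2) - 4.
Then P(i+1) = P(i) + (2^(i + 1)(i + 4)) = (2·2^i(i + 2) - 4) + (2^(i + 1)(i + 4)).
Simplifying, P(i+1) = 4·2^i·i + 12·2^i - 4 = 2·2^(i+1)((i+1) + 2) - 4,
which is the closed form with t = i+1.
By induction, the statement is established for all t ≥ 1.

P(t) = 2·2^t(t + 2) - 4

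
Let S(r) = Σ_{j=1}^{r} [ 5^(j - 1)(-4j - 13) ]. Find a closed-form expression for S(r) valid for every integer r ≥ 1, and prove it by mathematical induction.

We claim S(r) = -5^r(r + 3) + 3 for all r ≥ 1.
Base step (r = 1): S(1) = -17, and the closed form gives -17. They agree.
Suppose the result is true for r = j, so S(j) = -5^j(j + 3) + 3.
Then S(j+1) = S(j) + (5^j(-4j - 17)) = (-5^j(j + 3) + 3) + (5^j(-4j - 17)).
Simplifying, S(j+1) = -5·5^j·j - 20·5^j + 3 = -5^(j+1)((j+1) + 3) + 3,
which is the closed form with r = j+1.
This completes the induction.

S(r) = -5^r(r + 3) + 3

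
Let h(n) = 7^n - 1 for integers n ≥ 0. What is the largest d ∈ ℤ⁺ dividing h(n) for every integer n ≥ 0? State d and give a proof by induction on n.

Computing the first values: h(0) = 0 and h(1) = 6; gcd(0, 6) = 6, so d ≤ 6.
We prove 6 | 7^n - 1 for all n ≥ 0 by induction on n.
When n = 0: h(0) = 0 = 6·(0), so 6 | h(0).
For the inductive step, assume it holds for an arbitrary k ≥ 0, i.e. 6 | h(k). Then
h(k+1) = 7^(k+1) - 1 = 7·(7^k - 1) + 6 = 7·h(k) + 6. The first term is divisible by 6 by the inductive hypothesis, and 6 is divisible by 6. Hence 6 | h(k+1).
Hence, by induction on n, the claim holds for every n ≥ 0.
Therefore the largest such d is 6.

d = 6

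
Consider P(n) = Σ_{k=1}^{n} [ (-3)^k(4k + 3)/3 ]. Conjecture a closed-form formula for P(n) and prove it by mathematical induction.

We claim P(n) = (-3)^n(n + 1) - 1 for all n ≥ 1.
When n = 1: P(1) = -7, and the closed form gives -7. They agree.
For the inductive step, assume it holds for an arbitrary k ≥ 1, so P(k) = (-3)^k(k + 1) - 1.
Then P(k+1) = P(k) + ((-3)^k(-4k - 7)) = ((-3)^k(k + 1) - 1) + ((-3)^k(-4k - 7)).
Simplifying, P(k+1) = -3(-3)^k·k - 6(-3)^k - 1 = (-3)^(k+1)((k+1) + 1) - 1,
which is the closed form with n = k+1.
Hence, by induction on n, the claim holds for every n ≥ 1.

P(n) = (-3)^n(n + 1) - 1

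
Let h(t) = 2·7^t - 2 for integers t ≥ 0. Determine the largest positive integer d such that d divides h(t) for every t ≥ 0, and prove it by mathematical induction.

Computing the first values: h(0) = 0 and h(1) = 12; gcd(0, 12) = 12, so d ≤ 12.
We prove 12 | 2·7^t - 2 for all t ≥ 0 by induction on t.
Base case (t = 0): h(0) = 0 = 12·(0), so 12 | h(0).
For the inductive step, assume it holds for an arbitrary k ≥ 0, i.e. 12 | h(k). Then
h(k+1) = 2·7^(k+1) - 2 = 7·(2·7^k - 2) + 12 = 7·h(k) + 12. The first term is divisible by 12 by the inductive hypothesis, and 12 is divisible by 12. Hence 12 | h(k+1).
Hence, by induction on t, the claim holds for every t ≥ 0.
Therefore the largest such d is 12.

d = 12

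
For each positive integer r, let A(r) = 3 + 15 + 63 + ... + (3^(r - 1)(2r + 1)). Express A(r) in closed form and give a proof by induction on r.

A(r) = 3^r·r

We claim A(r) = 3^r·r for all r ≥ 1.
Base case (r = 1): A(1) = 3, and the closed form gives 3. They agree.
Inductive step: assume the claim holds for r = p, so A(p) = 3^p·p.
Then A(p+1) = A(p) + (3^p(2p + 3)) = (3^p·p) + (3^p(2p + 3)).
Simplifying, A(p+1) = 3^(p + 1)(p + 1) = 3^(p+1)·(p+1),
which is the closed form with r = p+1.
By induction, the statement is established for all r ≥ 1.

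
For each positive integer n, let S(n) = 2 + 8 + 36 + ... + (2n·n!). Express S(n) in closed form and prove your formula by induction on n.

S(n) = 2(n + 1)! - 2

We claim S(n) = 2(n + 1)! - 2 for all n ≥ 1.
For the base case n = 1: S(1) = 2, and the closed form gives 2. They agree.
Inductive step: suppose the statement holds for some j ≥ 1, so S(j) = 2(j + 1)! - 2.
Then S(j+1) = S(j) + (2(j + 1)(j + 1)!) = (2(j + 1)! - 2) + (2(j + 1)(j + 1)!).
Simplifying, S(j+1) = 2((j+1) + 1)! - 2,
which is the closed form with n = j+1.
By induction, the statement is established for all n ≥ 1.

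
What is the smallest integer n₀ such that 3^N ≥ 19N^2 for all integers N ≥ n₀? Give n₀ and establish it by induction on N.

n₀ = 6

At N = 5: 243 < 475, so the inequality fails and n₀ ≥ 6. We prove 3^N ≥ 19N^2 for all N ≥ 6.
Base case (N = 6): 3^N = 729 and 19N^2 = 684, so 729 ≥ 684.
For the inductive step, assume it holds for an arbitrary r ≥ 6, so 3^r ≥ 19r^2.
Then 3^(r + 1) = 3·(3^r) ≥ 3·(19r^2).
Also, for r ≥ 6 we have 3·(19r^2) ≥ 19(r+1)^2, since 3 ≥ (1 + 1/r)^2 for all r ≥ 6.
Combining, 3^(r + 1) ≥ 19(r+1)^2.
Hence, by induction on N, the claim holds for every N ≥ 6.
Hence the smallest such n₀ is 6.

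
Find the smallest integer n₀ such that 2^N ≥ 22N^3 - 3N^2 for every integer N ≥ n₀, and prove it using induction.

At N = 16: 65536 < 89344, so the inequality fails and n₀ ≥ 17. We prove 2^N ≥ 22N^3 - 3N^2 for all N ≥ 17.
When N = 17: 2^N = 131072 and 22N^3 - 3N^2 = 107219, so 131072 ≥ 107219.
Inductive step: assume the claim holds for N = j, so 2^j ≥ 22j^3 - 3j^2.
Then 2^(j + 1) = 2·(2^j) ≥ 2·(22j^3 - 3j^2).
Also, for j ≥ 17 we have 2·(22j^3 - 3j^2) ≥ 22(j+1)^3 - 3(j+1)^2, since 2·(22j^3 - 3j^2) − (22(j+1)^3 - 3(j+1)^2) = 22j^3 - 69j^2 - 60j - 19, which is nonnegative for all j ≥ 17.
Combining, 2^(j + 1) ≥ 22(j+1)^3 - 3(j+1)^2.
By the principle of mathematical induction, the result holds for all N ≥ 17.
Hence the smallest such n₀ is 17.

n₀ = 17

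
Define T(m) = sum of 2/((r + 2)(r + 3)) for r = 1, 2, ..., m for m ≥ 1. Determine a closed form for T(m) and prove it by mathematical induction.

T(m) = 2m/(3(m + 3))

We claim T(m) = 2m/(3(m + 3)) for all m ≥ 1.
When m = 1: T(1) = 1/6, and the closed form gives 1/6. They agree.
Inductive step: suppose the statement holds for some r ≥ 1, so T(r) = 2r/(3(r + 3)).
Then T(r+1) = T(r) + (2/((r + 3)(r + 4))) = (2r/(3(r + 3))) + (2/((r + 3)(r + 4))).
Simplifying, T(r+1) = 2(r + 1)/(3(r + 4)) = 2(r+1)/(3((r+1) + 3)),
which is the closed form with m = r+1.
By induction, the statement is established for all m ≥ 1.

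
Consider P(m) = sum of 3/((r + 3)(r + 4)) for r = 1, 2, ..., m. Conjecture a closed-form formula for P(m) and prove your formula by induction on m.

We claim P(m) = 3m/(4(m + 4)) for all m ≥ 1.
Base step (m = 1): P(1) = 3/20, and the closed form gives 3/20. They agree.
Suppose the result is true for m = r, so P(r) = 3r/(4(r + 4)).
Then P(r+1) = P(r) + (3/((r + 4)(r + 5))) = (3r/(4(r + 4))) + (3/((r + 4)(r + 5))).
Simplifying, P(r+1) = 3(r + 1)/(4(r + 5)) = 3(r+1)/(4((r+1) + 4)),
which is the closed form with m = r+1.
By induction, the statement is established for all m ≥ 1.

P(m) = 3m/(4(m + 4))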